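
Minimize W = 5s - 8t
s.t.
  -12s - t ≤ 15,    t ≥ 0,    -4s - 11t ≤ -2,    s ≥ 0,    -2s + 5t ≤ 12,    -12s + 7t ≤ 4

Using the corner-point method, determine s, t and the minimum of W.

Extreme points and W = 5s - 8t:
  (1/2, 0) → W = 5/2
  (0, 2/11) → W = -16/11
  (0, 4/7) → W = -32/7
  (32/23, 68/23) → W = -384/23
The feasible region is unbounded (it extends along (1, 0), (5, 2)), but W strictly increases along every unbounded feasible direction, so there is no improving ray and the minimum is attained at a vertex.

s = 32/23, t = 68/23, minimum W = -384/23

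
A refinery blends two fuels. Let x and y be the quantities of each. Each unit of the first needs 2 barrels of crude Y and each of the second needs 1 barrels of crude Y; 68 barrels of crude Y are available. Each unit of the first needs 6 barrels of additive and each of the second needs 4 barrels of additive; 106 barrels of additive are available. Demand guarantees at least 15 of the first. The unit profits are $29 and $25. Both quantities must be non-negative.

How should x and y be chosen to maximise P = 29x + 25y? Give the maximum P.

Feasible corners and P = 29x + 25y:
  (53/3, 0) → P = 1537/3
  (15, 0) → P = 435
  (15, 4) → P = 535

x = 15, y = 4, maximum P = 535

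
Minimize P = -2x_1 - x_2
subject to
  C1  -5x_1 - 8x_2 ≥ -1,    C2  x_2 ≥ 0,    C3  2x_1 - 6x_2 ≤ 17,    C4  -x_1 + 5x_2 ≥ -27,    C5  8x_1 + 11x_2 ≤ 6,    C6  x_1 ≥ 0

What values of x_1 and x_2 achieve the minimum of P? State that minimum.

x_1 = 1/5, x_2 = 0, minimum P = -2/5

Extreme points and P = -2x_1 - x_2:
  (1/5, 0) → P = -2/5
  (0, 1/8) → P = -1/8
  (0, 0) → P = 0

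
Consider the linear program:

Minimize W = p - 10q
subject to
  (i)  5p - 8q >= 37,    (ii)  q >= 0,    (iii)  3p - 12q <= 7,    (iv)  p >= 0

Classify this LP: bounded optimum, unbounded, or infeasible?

From the feasible point (97/9, 19/9), moving in the direction (12, 3) keeps every constraint satisfied while W decreases without bound.

unbounded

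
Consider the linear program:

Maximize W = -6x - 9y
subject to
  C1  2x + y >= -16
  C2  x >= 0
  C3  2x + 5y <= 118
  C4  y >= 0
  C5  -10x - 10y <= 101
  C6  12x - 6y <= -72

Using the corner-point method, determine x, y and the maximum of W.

x = 0, y = 12, maximum W = -108

Corner points and W = -6x - 9y:
  (0, 118/5) → W = -1062/5
  (0, 12) → W = -108
  (29/6, 65/3) → W = -224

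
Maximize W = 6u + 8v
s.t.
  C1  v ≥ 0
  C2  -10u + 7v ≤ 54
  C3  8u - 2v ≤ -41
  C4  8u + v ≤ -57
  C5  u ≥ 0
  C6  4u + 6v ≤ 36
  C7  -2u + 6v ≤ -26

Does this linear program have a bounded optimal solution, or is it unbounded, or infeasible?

The boundaries 4u + 6v = 36 and -2u + 6v = -26 meet at (31/3, -8/9), but that point violates v ≥ 0. Every candidate vertex is excluded by some other constraint, so the feasible region is empty.

infeasible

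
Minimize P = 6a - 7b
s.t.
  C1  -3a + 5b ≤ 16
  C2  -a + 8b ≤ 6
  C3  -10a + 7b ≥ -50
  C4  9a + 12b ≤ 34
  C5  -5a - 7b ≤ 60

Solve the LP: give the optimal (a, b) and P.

Extreme points and P = 6a - 7b:
  (-98/19, 2/19) → P = -602/19
  (-206/23, -50/23) → P = -886/23
  (50/21, 22/21) → P = 146/21
  (838/183, -110/183) → P = 5798/183
  (-2/3, -170/21) → P = 158/3

The optimum lies where -3a + 5b = 16 and -5a - 7b = 60.
Solving simultaneously gives a = -206/23, b = -50/23.

a = -206/23, b = -50/23, minimum P = -886/23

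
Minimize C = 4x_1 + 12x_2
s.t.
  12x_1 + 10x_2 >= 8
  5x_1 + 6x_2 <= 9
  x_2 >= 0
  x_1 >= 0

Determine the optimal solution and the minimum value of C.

x_1 = 2/3, x_2 = 0, minimum C = 8/3

Extreme points and C = 4x_1 + 12x_2:
  (2/3, 0) → C = 8/3
  (0, 4/5) → C = 48/5
  (9/5, 0) → C = 36/5
  (0, 3/2) → C = 18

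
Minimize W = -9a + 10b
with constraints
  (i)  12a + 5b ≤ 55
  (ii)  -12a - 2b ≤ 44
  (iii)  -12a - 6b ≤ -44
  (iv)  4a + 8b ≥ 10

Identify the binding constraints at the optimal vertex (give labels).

Extreme points and W = -9a + 10b:
  (-55/6, 33) → W = 825/2
  (195/38, -25/19) → W = -2255/38
  (-22/3, 22) → W = 286
  (73/18, -7/9) → W = -797/18

The minimum is at (195/38, -25/19). Substituting into each constraint, equality holds for (i) and (iv); the remaining constraints have slack.

(i) and (iv)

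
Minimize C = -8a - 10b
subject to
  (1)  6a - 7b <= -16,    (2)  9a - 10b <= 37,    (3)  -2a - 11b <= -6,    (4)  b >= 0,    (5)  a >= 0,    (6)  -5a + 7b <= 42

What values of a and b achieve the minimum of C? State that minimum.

a = 26, b = 172/7, minimum C = -3176/7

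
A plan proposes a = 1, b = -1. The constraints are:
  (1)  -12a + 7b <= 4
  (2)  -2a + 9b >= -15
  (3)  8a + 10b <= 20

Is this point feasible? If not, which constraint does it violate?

(1): -19 ≤ 4 ✓
(2): -11 ≥ -15 ✓
(3): -2 ≤ 20 ✓

feasible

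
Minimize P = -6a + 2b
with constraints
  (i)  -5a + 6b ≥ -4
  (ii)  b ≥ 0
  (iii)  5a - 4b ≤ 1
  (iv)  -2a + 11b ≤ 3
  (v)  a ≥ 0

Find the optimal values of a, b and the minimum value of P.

a = 23/47, b = 17/47, minimum P = -104/47

Extreme points and P = -6a + 2b:
  (1/5, 0) → P = -6/5
  (0, 0) → P = 0
  (23/47, 17/47) → P = -104/47
  (0, 3/11) → P = 6/11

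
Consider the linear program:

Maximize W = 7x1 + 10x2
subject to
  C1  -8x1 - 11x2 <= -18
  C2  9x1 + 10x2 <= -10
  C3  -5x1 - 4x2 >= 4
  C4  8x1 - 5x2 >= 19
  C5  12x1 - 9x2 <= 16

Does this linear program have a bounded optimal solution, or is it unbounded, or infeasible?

infeasible

The boundaries -8x1 - 11x2 = -18 and 9x1 + 10x2 = -10 meet at (-290/19, 242/19), but that point violates 8x1 - 5x2 ≥ 19. Every candidate vertex is excluded by some other constraint, so the feasible region is empty.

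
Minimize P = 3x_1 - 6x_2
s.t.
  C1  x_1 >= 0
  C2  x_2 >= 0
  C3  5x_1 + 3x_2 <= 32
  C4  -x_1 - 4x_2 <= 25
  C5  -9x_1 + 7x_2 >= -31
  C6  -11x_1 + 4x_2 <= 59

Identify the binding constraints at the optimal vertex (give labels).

Extreme points and P = 3x_1 - 6x_2:
  (0, 0) → P = 0
  (0, 32/3) → P = -64
  (31/9, 0) → P = 31/3
  (317/62, 133/62) → P = 153/62

The minimum is at (0, 32/3). Substituting into each constraint, equality holds for C1 and C3; the remaining constraints have slack.

C1 and C3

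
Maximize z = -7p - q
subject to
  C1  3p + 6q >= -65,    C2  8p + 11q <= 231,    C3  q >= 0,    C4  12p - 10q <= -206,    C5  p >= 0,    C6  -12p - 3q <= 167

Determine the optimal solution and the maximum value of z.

p = 0, q = 103/5, maximum z = -103/5

Corner points and z = -7p - q:
  (11/53, 1105/53) → z = -1182/53
  (0, 21) → z = -21
  (0, 103/5) → z = -103/5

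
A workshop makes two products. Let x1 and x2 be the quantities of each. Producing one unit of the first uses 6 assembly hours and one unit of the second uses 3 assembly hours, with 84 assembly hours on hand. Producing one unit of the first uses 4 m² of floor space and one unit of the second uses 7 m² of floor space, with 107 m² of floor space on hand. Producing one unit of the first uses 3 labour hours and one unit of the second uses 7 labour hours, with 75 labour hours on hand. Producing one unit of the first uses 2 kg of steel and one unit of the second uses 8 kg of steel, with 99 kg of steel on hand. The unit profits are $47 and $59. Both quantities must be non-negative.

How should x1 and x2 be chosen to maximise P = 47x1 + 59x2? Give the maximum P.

Extreme points and P = 47x1 + 59x2:
  (0, 0) → P = 0
  (0, 75/7) → P = 4425/7
  (14, 0) → P = 658
  (11, 6) → P = 871

At the optimal vertex, 6x1 + 3x2 = 84 and 3x1 + 7x2 = 75.
Solving simultaneously gives x1 = 11, x2 = 6.

x1 = 11, x2 = 6, maximum P = 871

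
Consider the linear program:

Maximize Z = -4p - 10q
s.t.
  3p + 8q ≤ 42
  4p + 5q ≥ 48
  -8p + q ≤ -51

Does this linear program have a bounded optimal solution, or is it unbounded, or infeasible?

unbounded

From the feasible point (174/17, 24/17), moving in the direction (5, -4) keeps every constraint satisfied while Z increases without bound.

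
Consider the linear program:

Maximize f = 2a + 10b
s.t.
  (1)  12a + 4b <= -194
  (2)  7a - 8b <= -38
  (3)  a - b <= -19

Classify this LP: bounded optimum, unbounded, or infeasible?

unbounded

From the feasible point (-135/8, 17/8), moving in the direction (-4, 12) keeps every constraint satisfied while f increases without bound.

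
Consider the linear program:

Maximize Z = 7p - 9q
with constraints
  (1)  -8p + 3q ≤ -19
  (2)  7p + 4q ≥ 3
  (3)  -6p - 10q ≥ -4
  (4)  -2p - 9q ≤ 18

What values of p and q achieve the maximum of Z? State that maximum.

p = 108/17, q = -58/17, maximum Z = 1278/17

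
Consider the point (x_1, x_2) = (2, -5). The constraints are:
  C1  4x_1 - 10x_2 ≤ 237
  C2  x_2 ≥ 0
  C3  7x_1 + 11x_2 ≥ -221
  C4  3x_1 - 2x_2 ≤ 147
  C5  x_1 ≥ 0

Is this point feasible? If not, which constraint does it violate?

not feasible — violates C2

Constraint C2: x_2 = -5, which is not ≥ 0. All other constraints are satisfied.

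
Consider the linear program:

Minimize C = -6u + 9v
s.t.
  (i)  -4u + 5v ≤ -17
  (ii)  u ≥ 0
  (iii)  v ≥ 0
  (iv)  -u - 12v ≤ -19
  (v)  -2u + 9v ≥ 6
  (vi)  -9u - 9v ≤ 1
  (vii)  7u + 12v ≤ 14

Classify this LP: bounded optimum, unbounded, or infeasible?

The boundaries -4u + 5v = -17 and -2u + 9v = 6 meet at (183/26, 29/13), but that point violates 7u + 12v ≤ 14. Every candidate vertex is excluded by some other constraint, so the feasible region is empty.

infeasible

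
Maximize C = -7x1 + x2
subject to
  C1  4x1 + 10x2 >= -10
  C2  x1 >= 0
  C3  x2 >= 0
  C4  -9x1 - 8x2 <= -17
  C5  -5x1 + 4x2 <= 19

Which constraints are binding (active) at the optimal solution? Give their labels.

C2 and C5

Corner points and C = -7x1 + x2:
  (0, 17/8) → C = 17/8
  (0, 19/4) → C = 19/4
  (17/9, 0) → C = -119/9
The feasible region is unbounded (it extends along (4, 5), (1, 0)), but C strictly decreases along every unbounded feasible direction, so there is no improving ray and the maximum is attained at a vertex.

The maximum is at (0, 19/4). Substituting into each constraint, equality holds for C2 and C5; the remaining constraints have slack.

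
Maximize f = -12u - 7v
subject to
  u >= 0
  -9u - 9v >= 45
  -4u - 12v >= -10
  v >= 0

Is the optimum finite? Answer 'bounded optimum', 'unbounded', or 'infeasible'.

infeasible

The boundaries u = 0 and -9u - 9v = 45 meet at (0, -5), but that point violates v ≥ 0. Every candidate vertex is excluded by some other constraint, so the feasible region is empty.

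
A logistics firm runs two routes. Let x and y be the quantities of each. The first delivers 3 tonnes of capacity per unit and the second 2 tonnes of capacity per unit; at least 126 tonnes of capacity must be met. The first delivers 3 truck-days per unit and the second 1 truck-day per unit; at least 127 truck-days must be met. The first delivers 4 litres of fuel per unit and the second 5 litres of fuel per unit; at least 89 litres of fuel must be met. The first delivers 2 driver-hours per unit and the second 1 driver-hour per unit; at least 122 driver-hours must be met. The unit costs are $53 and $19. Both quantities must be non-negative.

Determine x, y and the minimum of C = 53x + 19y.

x = 5, y = 112, minimum C = 2393

Feasible corners and C = 53x + 19y:
  (0, 127) → C = 2413
  (61, 0) → C = 3233
  (5, 112) → C = 2393
The feasible region is unbounded (it extends along (0, 1), (1, 0)), but C strictly increases along every unbounded feasible direction, so there is no improving ray and the minimum is attained at a vertex.

The binding constraints are 3x + y = 127 and 2x + y = 122.
Solving simultaneously gives x = 5, y = 112.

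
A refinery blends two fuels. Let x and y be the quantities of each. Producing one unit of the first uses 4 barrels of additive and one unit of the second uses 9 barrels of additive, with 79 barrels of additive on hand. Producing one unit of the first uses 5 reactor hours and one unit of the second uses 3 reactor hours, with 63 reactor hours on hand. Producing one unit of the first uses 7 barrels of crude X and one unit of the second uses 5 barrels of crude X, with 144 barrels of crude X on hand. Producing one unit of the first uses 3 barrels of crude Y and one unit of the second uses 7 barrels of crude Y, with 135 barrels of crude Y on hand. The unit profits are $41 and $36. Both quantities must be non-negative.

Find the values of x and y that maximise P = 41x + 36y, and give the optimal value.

The binding constraints are 4x + 9y = 79 and 5x + 3y = 63.
Solving simultaneously gives x = 10, y = 13/3.

x = 10, y = 13/3, maximum P = 566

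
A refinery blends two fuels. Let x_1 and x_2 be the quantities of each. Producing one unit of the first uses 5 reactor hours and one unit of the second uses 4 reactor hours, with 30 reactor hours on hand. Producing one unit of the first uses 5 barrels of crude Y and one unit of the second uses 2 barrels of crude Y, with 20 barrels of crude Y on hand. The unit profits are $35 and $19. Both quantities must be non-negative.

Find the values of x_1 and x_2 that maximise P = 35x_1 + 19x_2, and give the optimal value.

x_1 = 2, x_2 = 5, maximum P = 165

Extreme points and P = 35x_1 + 19x_2:
  (0, 0) → P = 0
  (0, 15/2) → P = 285/2
  (4, 0) → P = 140
  (2, 5) → P = 165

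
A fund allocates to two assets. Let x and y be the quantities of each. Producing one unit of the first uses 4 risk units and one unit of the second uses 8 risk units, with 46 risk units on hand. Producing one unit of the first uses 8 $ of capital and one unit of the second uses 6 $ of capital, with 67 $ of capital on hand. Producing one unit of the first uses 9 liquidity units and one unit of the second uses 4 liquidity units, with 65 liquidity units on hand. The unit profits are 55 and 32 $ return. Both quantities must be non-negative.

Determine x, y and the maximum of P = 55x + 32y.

x = 6, y = 11/4, maximum P = 418

Feasible corners and P = 55x + 32y:
  (0, 0) → P = 0
  (0, 23/4) → P = 184
  (65/9, 0) → P = 3575/9
  (6, 11/4) → P = 418

The optimum lies where 4x + 8y = 46 and 9x + 4y = 65.
Solving simultaneously gives x = 6, y = 11/4.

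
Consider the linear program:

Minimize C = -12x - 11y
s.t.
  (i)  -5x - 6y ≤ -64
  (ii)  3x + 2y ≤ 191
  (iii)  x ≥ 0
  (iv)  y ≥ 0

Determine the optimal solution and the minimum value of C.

x = 0, y = 191/2, minimum C = -2101/2

Vertices and C = -12x - 11y:
  (0, 32/3) → C = -352/3
  (64/5, 0) → C = -768/5
  (0, 191/2) → C = -2101/2
  (191/3, 0) → C = -764

At the optimal vertex, 3x + 2y = 191 and x = 0.
Solving simultaneously gives x = 0, y = 191/2.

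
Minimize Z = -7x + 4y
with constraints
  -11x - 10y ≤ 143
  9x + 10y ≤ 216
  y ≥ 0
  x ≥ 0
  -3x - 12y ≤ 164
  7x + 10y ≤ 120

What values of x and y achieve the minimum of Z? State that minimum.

x = 120/7, y = 0, minimum Z = -120

Corner points and Z = -7x + 4y:
  (0, 0) → Z = 0
  (120/7, 0) → Z = -120
  (0, 12) → Z = 48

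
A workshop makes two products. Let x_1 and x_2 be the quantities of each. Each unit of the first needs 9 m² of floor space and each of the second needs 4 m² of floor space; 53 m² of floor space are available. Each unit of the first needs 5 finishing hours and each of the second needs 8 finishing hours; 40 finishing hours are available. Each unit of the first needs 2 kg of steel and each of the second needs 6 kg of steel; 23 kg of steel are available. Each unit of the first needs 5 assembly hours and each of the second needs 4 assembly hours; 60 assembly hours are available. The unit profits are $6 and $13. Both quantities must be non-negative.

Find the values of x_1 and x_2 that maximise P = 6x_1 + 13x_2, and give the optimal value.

x_1 = 4, x_2 = 5/2, maximum P = 113/2

Vertices and P = 6x_1 + 13x_2:
  (0, 0) → P = 0
  (0, 23/6) → P = 299/6
  (53/9, 0) → P = 106/3
  (66/13, 95/52) → P = 2819/52
  (4, 5/2) → P = 113/2

The optimum lies where 5x_1 + 8x_2 = 40 and 2x_1 + 6x_2 = 23.
Solving simultaneously gives x_1 = 4, x_2 = 5/2.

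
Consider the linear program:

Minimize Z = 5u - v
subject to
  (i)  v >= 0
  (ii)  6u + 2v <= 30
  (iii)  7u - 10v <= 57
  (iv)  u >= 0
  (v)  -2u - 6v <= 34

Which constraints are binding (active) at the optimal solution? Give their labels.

Extreme points and Z = 5u - v:
  (5, 0) → Z = 25
  (0, 0) → Z = 0
  (0, 15) → Z = -15

The minimum is at (0, 15). Substituting into each constraint, equality holds for (ii) and (iv); the remaining constraints have slack.

(ii) and (iv)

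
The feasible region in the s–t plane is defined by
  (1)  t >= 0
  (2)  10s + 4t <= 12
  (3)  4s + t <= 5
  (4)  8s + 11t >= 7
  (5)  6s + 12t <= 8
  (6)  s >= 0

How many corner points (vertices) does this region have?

Intersecting each pair of boundary lines and keeping only the points that satisfy every inequality leaves:
  (6/5, 0)
  (7/8, 0)
  (7/6, 1/12)
  (0, 7/11)
  (0, 2/3)

5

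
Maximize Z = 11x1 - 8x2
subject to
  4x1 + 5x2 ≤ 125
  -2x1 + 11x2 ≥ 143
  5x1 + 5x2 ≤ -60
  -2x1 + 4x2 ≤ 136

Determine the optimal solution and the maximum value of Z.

x1 = -275/13, x2 = 119/13, maximum Z = -3977/13

Feasible corners and Z = 11x1 - 8x2:
  (-275/13, 119/13) → Z = -3977/13
  (-66, 1) → Z = -734
  (-92/3, 56/3) → Z = -1460/3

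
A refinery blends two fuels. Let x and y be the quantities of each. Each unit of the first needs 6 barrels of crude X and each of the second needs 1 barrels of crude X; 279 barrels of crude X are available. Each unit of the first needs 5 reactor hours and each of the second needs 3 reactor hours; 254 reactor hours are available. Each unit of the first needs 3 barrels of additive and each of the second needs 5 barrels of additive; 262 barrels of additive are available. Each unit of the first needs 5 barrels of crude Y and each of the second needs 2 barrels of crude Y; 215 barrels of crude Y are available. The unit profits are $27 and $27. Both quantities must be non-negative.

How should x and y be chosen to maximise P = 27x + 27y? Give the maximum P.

Extreme points and P = 27x + 27y:
  (0, 0) → P = 0
  (0, 262/5) → P = 7074/5
  (43, 0) → P = 1161
  (29, 35) → P = 1728

At the optimal vertex, 3x + 5y = 262 and 5x + 2y = 215.
Solving simultaneously gives x = 29, y = 35.

x = 29, y = 35, maximum P = 1728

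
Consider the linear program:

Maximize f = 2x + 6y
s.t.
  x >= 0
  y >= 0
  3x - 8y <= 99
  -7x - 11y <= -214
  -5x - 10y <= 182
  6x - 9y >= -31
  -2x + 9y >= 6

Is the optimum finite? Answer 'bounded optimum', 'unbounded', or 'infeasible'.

From the feasible point (939/11, 216/11), moving in the direction (9, 6) keeps every constraint satisfied while f increases without bound.

unbounded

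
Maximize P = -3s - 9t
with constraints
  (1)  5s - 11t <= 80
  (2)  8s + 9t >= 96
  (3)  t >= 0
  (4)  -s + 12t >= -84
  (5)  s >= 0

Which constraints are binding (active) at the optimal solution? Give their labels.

Corner points and P = -3s - 9t:
  (16, 0) → P = -48
  (12, 0) → P = -36
  (0, 32/3) → P = -96
The feasible region is unbounded (it extends along (0, 1), (11, 5)), but P strictly decreases along every unbounded feasible direction, so there is no improving ray and the maximum is attained at a vertex.

The maximum is at (12, 0). Substituting into each constraint, equality holds for (2) and (3); the remaining constraints have slack.

(2) and (3)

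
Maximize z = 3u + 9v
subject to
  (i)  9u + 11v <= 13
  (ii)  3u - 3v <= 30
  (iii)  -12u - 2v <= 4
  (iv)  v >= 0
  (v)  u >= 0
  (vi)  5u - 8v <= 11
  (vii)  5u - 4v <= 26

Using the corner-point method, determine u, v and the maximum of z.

Vertices and z = 3u + 9v:
  (13/9, 0) → z = 13/3
  (0, 13/11) → z = 117/11
  (0, 0) → z = 0

u = 0, v = 13/11, maximum z = 117/11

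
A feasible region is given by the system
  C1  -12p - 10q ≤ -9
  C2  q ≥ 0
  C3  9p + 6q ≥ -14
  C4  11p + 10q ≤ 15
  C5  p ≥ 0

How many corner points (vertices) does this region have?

4

Pairwise boundary intersections that survive every other constraint:
  (3/4, 0)
  (0, 9/10)
  (15/11, 0)
  (0, 3/2)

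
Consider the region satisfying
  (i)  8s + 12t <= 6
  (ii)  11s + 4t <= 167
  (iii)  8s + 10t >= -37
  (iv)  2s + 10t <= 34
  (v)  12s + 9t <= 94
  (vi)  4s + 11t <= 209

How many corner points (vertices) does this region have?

Pairwise boundary intersections that survive every other constraint:
  (-87/14, 65/14)
  (179/12, -85/9)
  (303/13, -581/26)
  (1127/51, -970/51)
  (-71/6, 173/30)

5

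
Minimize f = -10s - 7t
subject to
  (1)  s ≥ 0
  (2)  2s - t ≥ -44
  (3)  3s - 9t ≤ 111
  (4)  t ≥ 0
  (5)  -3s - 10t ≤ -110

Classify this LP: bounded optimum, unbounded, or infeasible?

unbounded

From the feasible point (0, 44), moving in the direction (1, 2) keeps every constraint satisfied while f decreases without bound.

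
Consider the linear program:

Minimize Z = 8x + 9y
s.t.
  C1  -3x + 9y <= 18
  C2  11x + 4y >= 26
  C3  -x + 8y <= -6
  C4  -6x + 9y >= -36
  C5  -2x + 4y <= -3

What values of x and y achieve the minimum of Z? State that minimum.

x = 126/41, y = -80/41, minimum Z = 288/41

Extreme points and Z = 8x + 9y:
  (58/23, -10/23) → Z = 374/23
  (126/41, -80/41) → Z = 288/41
  (6, 0) → Z = 48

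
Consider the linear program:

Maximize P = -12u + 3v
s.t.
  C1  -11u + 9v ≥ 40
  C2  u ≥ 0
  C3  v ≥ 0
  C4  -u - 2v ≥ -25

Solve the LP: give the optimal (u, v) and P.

Feasible corners and P = -12u + 3v:
  (0, 40/9) → P = 40/3
  (145/31, 315/31) → P = -795/31
  (0, 25/2) → P = 75/2

The binding constraints are u = 0 and -u - 2v = -25.
Solving simultaneously gives u = 0, v = 25/2.

u = 0, v = 25/2, maximum P = 75/2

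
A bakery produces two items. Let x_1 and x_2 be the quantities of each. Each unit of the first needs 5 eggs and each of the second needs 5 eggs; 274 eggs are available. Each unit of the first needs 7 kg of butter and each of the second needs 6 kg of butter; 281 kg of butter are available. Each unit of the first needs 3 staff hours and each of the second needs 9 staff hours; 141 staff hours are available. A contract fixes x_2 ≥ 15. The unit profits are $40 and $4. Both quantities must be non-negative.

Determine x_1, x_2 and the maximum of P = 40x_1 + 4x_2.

Feasible corners and P = 40x_1 + 4x_2:
  (0, 47/3) → P = 188/3
  (0, 15) → P = 60
  (2, 15) → P = 140

The binding constraints are 3x_1 + 9x_2 = 141 and x_2 = 15.
Solving simultaneously gives x_1 = 2, x_2 = 15.

x_1 = 2, x_2 = 15, maximum P = 140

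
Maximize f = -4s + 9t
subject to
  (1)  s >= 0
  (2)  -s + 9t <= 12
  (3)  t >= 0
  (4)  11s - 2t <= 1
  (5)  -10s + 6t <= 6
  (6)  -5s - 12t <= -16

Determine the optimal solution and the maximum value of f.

Corner points and f = -4s + 9t:
  (33/97, 133/97) → f = 1065/97
  (3/14, 19/14) → f = 159/14
  (22/71, 171/142) → f = 1363/142
  (4/25, 19/15) → f = 269/25

At the optimal vertex, -s + 9t = 12 and -10s + 6t = 6.
Solving simultaneously gives s = 3/14, t = 19/14.

s = 3/14, t = 19/14, maximum f = 159/14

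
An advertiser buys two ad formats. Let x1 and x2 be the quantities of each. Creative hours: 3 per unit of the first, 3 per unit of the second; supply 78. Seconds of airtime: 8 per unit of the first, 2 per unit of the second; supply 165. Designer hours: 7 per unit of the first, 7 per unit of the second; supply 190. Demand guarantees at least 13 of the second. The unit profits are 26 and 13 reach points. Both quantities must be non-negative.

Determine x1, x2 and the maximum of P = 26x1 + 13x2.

x1 = 13, x2 = 13, maximum P = 507

Feasible corners and P = 26x1 + 13x2:
  (0, 26) → P = 338
  (0, 13) → P = 169
  (13, 13) → P = 507

At the optimal vertex, 3x1 + 3x2 = 78 and x2 = 13.
Solving simultaneously gives x1 = 13, x2 = 13.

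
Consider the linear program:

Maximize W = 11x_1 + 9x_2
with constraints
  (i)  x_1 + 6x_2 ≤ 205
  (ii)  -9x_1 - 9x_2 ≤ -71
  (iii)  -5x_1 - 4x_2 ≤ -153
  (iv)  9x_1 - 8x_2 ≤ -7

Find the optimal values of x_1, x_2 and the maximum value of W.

Extreme points and W = 11x_1 + 9x_2:
  (49/13, 436/13) → W = 4463/13
  (799/31, 926/31) → W = 17123/31
  (299/19, 353/19) → W = 6466/19

x_1 = 799/31, x_2 = 926/31, maximum W = 17123/31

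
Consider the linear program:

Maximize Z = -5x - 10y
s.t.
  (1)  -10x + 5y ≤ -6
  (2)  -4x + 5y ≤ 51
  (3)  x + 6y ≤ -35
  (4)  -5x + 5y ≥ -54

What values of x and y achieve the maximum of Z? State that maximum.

x = -48/5, y = -102/5, maximum Z = 252

Corner points and Z = -5x - 10y:
  (-139/65, -356/65) → Z = 851/13
  (-48/5, -102/5) → Z = 252
  (149/35, -229/35) → Z = 309/7

The optimum lies where -10x + 5y = -6 and -5x + 5y = -54.
Solving simultaneously gives x = -48/5, y = -102/5.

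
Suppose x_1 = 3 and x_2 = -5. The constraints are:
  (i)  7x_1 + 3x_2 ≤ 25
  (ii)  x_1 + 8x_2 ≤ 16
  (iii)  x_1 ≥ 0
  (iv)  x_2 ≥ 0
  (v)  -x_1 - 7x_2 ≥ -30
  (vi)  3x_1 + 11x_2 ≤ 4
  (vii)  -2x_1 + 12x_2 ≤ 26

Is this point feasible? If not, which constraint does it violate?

not feasible — violates (iv)

Constraint (iv): x_2 = -5, which is not ≥ 0. All other constraints are satisfied.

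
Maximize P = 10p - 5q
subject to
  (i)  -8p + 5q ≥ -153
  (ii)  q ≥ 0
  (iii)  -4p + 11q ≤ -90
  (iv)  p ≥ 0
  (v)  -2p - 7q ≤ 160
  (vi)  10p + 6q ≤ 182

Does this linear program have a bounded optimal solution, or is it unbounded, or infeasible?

The boundaries -8p + 5q = -153 and -4p + 11q = -90 meet at (1233/68, -27/17), but that point violates q ≥ 0. Every candidate vertex is excluded by some other constraint, so the feasible region is empty.

infeasible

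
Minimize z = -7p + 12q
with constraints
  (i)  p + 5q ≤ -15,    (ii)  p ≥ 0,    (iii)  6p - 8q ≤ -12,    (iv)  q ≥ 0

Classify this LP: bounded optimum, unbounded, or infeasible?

infeasible

The boundaries p + 5q = -15 and q = 0 meet at (-15, 0), but that point violates p ≥ 0. Every candidate vertex is excluded by some other constraint, so the feasible region is empty.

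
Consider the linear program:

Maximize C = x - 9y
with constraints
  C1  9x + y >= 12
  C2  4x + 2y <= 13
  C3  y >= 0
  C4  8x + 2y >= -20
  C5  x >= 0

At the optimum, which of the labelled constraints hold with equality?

Vertices and C = x - 9y:
  (11/14, 69/14) → C = -305/7
  (4/3, 0) → C = 4/3
  (13/4, 0) → C = 13/4

The maximum is at (13/4, 0). Substituting into each constraint, equality holds for C2 and C3; the remaining constraints have slack.

C2 and C3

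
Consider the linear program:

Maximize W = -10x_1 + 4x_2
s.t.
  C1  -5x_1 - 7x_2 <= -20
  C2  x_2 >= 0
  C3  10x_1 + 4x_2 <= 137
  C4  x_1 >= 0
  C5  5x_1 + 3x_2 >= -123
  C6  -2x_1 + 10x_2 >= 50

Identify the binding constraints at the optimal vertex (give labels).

Vertices and W = -10x_1 + 4x_2:
  (0, 137/4) → W = 137
  (65/6, 43/6) → W = -239/3
  (0, 5) → W = 20

The maximum is at (0, 137/4). Substituting into each constraint, equality holds for C3 and C4; the remaining constraints have slack.

C3 and C4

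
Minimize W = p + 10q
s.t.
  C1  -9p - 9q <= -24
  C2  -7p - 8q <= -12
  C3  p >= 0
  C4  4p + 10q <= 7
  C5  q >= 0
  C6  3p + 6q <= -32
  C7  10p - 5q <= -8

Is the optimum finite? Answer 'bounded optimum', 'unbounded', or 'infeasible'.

infeasible

The boundaries 3p + 6q = -32 and 10p - 5q = -8 meet at (-208/75, -296/75), but that point violates -9p - 9q ≤ -24. Every candidate vertex is excluded by some other constraint, so the feasible region is empty.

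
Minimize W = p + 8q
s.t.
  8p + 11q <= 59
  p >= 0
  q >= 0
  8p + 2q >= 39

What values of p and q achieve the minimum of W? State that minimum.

p = 39/8, q = 0, minimum W = 39/8

Extreme points and W = p + 8q:
  (59/8, 0) → W = 59/8
  (311/72, 20/9) → W = 1591/72
  (39/8, 0) → W = 39/8

At the optimal vertex, q = 0 and 8p + 2q = 39.
Solving simultaneously gives p = 39/8, q = 0.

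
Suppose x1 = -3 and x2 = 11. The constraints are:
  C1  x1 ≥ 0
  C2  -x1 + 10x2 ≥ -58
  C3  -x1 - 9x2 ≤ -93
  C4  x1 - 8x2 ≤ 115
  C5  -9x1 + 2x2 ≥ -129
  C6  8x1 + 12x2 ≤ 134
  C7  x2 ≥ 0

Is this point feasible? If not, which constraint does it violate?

not feasible — violates C1

Constraint C1: x1 = -3, which is not ≥ 0. All other constraints are satisfied.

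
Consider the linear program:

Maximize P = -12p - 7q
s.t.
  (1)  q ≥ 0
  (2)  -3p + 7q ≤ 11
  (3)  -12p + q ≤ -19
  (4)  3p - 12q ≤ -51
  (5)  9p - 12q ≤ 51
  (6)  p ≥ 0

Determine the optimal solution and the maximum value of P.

Extreme points and P = -12p - 7q:
  (15, 8) → P = -236
  (163/9, 28/3) → P = -848/3
  (17, 17/2) → P = -527/2

p = 15, q = 8, maximum P = -236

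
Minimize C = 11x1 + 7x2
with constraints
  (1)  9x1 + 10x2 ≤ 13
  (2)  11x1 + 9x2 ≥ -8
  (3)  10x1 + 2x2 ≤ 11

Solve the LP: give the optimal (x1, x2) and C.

Vertices and C = 11x1 + 7x2:
  (-197/29, 215/29) → C = -662/29
  (42/41, 31/82) → C = 1141/82
  (115/68, -201/68) → C = -71/34

x1 = -197/29, x2 = 215/29, minimum C = -662/29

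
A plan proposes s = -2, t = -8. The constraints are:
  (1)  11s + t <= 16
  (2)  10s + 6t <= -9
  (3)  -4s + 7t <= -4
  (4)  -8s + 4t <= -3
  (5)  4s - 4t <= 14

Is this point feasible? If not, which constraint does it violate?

Constraint (5): 4s - 4t = 24, which is not ≤ 14. All other constraints are satisfied.

not feasible — violates (5)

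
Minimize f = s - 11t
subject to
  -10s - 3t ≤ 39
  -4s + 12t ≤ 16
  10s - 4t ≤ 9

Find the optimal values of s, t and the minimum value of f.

Feasible corners and f = s - 11t:
  (-43/11, 1/33) → f = -140/33
  (-129/70, -48/7) → f = 5151/70
  (43/26, 49/26) → f = -248/13

The binding constraints are -4s + 12t = 16 and 10s - 4t = 9.
Solving simultaneously gives s = 43/26, t = 49/26.

s = 43/26, t = 49/26, minimum f = -248/13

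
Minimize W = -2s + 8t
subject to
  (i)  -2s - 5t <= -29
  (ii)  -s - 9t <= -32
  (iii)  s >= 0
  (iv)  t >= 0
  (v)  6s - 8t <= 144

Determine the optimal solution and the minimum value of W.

Extreme points and W = -2s + 8t:
  (101/13, 35/13) → W = 6
  (0, 29/5) → W = 232/5
  (776/31, 24/31) → W = -1360/31
The feasible region is unbounded (it extends along (0, 1), (4, 3)), but W strictly increases along every unbounded feasible direction, so there is no improving ray and the minimum is attained at a vertex.

The binding constraints are -s - 9t = -32 and 6s - 8t = 144.
Solving simultaneously gives s = 776/31, t = 24/31.

s = 776/31, t = 24/31, minimum W = -1360/31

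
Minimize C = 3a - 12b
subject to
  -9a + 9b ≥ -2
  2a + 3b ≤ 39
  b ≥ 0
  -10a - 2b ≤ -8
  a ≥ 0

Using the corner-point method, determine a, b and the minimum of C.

a = 0, b = 13, minimum C = -156

The optimum lies where 2a + 3b = 39 and a = 0.
Solving simultaneously gives a = 0, b = 13.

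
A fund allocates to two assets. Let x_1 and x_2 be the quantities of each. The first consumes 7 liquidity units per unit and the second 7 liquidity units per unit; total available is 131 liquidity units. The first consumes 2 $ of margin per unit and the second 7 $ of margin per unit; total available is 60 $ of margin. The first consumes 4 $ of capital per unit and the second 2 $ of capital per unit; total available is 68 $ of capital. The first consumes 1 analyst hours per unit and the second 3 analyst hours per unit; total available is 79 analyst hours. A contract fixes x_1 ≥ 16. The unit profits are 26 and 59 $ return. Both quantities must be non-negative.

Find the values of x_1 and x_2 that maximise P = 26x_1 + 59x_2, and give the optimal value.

The optimum lies where 4x_1 + 2x_2 = 68 and x_1 = 16.
Solving simultaneously gives x_1 = 16, x_2 = 2.

x_1 = 16, x_2 = 2, maximum P = 534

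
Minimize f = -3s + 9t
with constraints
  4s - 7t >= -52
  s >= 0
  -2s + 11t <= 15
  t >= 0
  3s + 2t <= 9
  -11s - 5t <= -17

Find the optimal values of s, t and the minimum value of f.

Extreme points and f = -3s + 9t:
  (69/37, 63/37) → f = 360/37
  (112/131, 199/131) → f = 1455/131
  (3, 0) → f = -9
  (17/11, 0) → f = -51/11

At the optimal vertex, t = 0 and 3s + 2t = 9.
Solving simultaneously gives s = 3, t = 0.

s = 3, t = 0, minimum f = -9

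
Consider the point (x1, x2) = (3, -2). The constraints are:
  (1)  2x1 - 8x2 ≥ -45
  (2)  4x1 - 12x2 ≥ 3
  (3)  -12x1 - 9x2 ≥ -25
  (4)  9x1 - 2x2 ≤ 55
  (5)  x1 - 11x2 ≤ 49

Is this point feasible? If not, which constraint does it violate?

feasible

(1): 22 ≥ -45 ✓
(2): 36 ≥ 3 ✓
(3): -18 ≥ -25 ✓
(4): 31 ≤ 55 ✓
(5): 25 ≤ 49 ✓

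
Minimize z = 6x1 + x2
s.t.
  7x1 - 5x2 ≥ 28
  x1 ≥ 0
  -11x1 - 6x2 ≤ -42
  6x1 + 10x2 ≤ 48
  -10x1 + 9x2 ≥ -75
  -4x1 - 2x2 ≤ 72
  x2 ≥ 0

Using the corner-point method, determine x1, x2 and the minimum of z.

Corner points and z = 6x1 + x2:
  (26/5, 42/25) → z = 822/25
  (4, 0) → z = 24
  (591/77, 15/77) → z = 3561/77
  (15/2, 0) → z = 45

x1 = 4, x2 = 0, minimum z = 24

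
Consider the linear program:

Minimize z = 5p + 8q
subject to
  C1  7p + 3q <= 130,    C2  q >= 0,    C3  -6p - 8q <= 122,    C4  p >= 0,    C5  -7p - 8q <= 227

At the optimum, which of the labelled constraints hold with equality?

Vertices and z = 5p + 8q:
  (130/7, 0) → z = 650/7
  (0, 130/3) → z = 1040/3
  (0, 0) → z = 0

The minimum is at (0, 0). Substituting into each constraint, equality holds for C2 and C4; the remaining constraints have slack.

C2 and C4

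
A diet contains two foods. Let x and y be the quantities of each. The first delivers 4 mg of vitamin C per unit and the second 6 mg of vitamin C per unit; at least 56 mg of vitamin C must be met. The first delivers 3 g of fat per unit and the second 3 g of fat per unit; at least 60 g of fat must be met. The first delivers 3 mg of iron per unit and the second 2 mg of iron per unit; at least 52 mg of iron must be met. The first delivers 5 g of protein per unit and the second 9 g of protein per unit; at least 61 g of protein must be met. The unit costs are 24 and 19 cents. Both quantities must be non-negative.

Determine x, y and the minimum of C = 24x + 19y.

x = 12, y = 8, minimum C = 440

The feasible region is unbounded (it extends along (0, 1), (1, 0)), but C strictly increases along every unbounded feasible direction, so there is no improving ray and the minimum is attained at a vertex.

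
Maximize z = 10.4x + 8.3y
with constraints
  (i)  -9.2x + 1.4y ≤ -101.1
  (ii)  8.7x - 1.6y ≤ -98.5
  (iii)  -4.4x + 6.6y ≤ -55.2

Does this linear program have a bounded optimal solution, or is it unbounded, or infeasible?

The boundaries -9.2x + 1.4y = -101.1 and 8.7x - 1.6y = -98.5 meet at (14983/127, 178577/254), but that point violates -4.4x + 6.6y ≤ -55.2. Every candidate vertex is excluded by some other constraint, so the feasible region is empty.

infeasible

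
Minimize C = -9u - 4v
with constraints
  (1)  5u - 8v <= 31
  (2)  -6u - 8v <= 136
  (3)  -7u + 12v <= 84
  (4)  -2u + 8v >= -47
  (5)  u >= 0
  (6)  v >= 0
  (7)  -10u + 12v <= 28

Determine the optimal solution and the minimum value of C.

u = 261, v = 637/4, minimum C = -2986

Extreme points and C = -9u - 4v:
  (261, 637/4) → C = -2986
  (31/5, 0) → C = -279/5
  (56/3, 161/9) → C = -2156/9
  (0, 0) → C = 0
  (0, 7/3) → C = -28/3

The optimum lies where 5u - 8v = 31 and -7u + 12v = 84.
Solving simultaneously gives u = 261, v = 637/4.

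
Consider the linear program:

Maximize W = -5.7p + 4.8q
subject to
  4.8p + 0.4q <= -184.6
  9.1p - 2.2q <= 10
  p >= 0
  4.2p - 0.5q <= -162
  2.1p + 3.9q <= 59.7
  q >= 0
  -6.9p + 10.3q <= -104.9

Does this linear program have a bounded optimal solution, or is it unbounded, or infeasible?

infeasible

The boundaries q = 0 and -6.9p + 10.3q = -104.9 meet at (1049/69, 0), but that point violates 4.8p + 0.4q ≤ -184.6. Every candidate vertex is excluded by some other constraint, so the feasible region is empty.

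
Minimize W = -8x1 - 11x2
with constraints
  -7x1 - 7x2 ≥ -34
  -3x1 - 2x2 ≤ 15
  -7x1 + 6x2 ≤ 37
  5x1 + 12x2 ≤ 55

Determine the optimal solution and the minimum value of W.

Feasible corners and W = -8x1 - 11x2:
  (23/49, 215/49) → W = -2549/49
  (-41/8, 3/16) → W = 623/16
  (-1, 5) → W = -47
The feasible region is unbounded (it extends along (2, -3), (1, -1)), but W strictly increases along every unbounded feasible direction, so there is no improving ray and the minimum is attained at a vertex.

The optimum lies where -7x1 - 7x2 = -34 and 5x1 + 12x2 = 55.
Solving simultaneously gives x1 = 23/49, x2 = 215/49.

x1 = 23/49, x2 = 215/49, minimum W = -2549/49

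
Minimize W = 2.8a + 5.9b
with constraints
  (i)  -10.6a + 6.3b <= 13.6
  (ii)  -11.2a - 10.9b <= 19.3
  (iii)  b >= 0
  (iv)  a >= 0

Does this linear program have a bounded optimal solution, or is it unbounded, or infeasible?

bounded optimum

Vertices and W = 2.8a + 5.9b:
  (0, 136/63) → W = 4012/315
  (0, 0) → W = 0
The feasible region has finitely many vertices and no improving ray; the minimum is 0 at (0, 0).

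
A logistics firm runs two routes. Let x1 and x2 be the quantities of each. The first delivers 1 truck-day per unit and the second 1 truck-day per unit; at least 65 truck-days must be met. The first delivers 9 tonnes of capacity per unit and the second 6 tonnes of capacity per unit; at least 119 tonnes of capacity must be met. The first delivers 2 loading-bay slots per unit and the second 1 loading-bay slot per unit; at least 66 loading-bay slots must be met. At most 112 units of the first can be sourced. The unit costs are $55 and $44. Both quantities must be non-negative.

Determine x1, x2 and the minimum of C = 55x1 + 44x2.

x1 = 1, x2 = 64, minimum C = 2871

The feasible region is unbounded (it extends along (0, 1)), but C strictly increases along every unbounded feasible direction, so there is no improving ray and the minimum is attained at a vertex.

The optimum lies where x1 + x2 = 65 and 2x1 + x2 = 66.
Solving simultaneously gives x1 = 1, x2 = 64.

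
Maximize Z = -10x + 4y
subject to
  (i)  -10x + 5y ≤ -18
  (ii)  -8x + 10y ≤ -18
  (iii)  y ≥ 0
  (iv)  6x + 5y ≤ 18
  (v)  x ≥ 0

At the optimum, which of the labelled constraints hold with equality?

Feasible corners and Z = -10x + 4y:
  (9/4, 0) → Z = -45/2
  (27/10, 9/25) → Z = -639/25
  (3, 0) → Z = -30

The maximum is at (9/4, 0). Substituting into each constraint, equality holds for (ii) and (iii); the remaining constraints have slack.

(ii) and (iii)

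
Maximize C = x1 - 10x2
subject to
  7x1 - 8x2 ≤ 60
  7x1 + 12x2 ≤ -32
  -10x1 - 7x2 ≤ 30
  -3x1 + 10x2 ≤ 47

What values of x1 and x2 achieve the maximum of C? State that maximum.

x1 = 60/43, x2 = -270/43, maximum C = 2760/43

The optimum lies where 7x1 - 8x2 = 60 and -10x1 - 7x2 = 30.
Solving simultaneously gives x1 = 60/43, x2 = -270/43.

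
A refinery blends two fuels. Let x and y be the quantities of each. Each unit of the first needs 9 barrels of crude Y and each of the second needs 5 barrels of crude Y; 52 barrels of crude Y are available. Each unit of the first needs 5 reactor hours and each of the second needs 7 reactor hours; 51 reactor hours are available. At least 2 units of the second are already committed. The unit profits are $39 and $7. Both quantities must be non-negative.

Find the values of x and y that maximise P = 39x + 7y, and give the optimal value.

Corner points and P = 39x + 7y:
  (0, 51/7) → P = 51
  (0, 2) → P = 14
  (109/38, 199/38) → P = 2822/19
  (14/3, 2) → P = 196

At the optimal vertex, 9x + 5y = 52 and y = 2.
Solving simultaneously gives x = 14/3, y = 2.

x = 14/3, y = 2, maximum P = 196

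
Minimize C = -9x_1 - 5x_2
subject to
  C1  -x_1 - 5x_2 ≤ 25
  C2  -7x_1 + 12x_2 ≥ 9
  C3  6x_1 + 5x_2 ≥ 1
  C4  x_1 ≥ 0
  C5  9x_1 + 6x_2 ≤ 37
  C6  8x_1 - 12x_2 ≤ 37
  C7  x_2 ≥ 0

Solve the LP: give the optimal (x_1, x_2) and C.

Vertices and C = -9x_1 - 5x_2:
  (0, 3/4) → C = -15/4
  (13/5, 34/15) → C = -521/15
  (0, 37/6) → C = -185/6

The binding constraints are -7x_1 + 12x_2 = 9 and 9x_1 + 6x_2 = 37.
Solving simultaneously gives x_1 = 13/5, x_2 = 34/15.

x_1 = 13/5, x_2 = 34/15, minimum C = -521/15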